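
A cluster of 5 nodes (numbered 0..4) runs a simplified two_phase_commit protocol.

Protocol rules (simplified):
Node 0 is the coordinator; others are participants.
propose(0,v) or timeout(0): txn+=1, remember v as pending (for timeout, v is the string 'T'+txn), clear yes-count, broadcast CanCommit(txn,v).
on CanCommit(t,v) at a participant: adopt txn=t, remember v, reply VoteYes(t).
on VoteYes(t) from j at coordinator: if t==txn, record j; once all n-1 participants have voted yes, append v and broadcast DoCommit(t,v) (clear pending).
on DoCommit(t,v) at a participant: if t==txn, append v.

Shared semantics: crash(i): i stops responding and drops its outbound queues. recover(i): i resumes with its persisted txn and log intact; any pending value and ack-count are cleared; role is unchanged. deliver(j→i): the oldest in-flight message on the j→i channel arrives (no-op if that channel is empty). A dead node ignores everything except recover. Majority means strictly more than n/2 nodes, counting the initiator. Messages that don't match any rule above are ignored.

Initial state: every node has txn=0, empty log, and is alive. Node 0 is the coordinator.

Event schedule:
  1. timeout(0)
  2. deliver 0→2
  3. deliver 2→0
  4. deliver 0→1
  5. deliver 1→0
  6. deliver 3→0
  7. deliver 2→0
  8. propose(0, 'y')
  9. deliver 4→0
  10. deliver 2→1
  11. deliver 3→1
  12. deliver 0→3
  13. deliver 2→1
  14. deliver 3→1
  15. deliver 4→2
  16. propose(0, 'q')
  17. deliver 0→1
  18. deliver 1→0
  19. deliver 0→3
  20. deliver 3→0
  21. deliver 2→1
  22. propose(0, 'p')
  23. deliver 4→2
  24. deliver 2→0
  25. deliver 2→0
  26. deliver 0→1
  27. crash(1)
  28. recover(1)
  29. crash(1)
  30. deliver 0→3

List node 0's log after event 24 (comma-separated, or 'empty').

step 1 timeout(0): 0={coor,t=1,log=-}
step 2 deliver 0→2: 2={part,t=1,log=-}
step 3 deliver 2→0: —
step 4 deliver 0→1: 1={part,t=1,log=-}
step 5 deliver 1→0: —
step 6 deliver 3→0: —
step 7 deliver 2→0: —
step 8 propose(0,'y'): 0={coor,t=2,log=-}
step 9 deliver 4→0: —
step 10 deliver 2→1: —
step 11 deliver 3→1: —
step 12 deliver 0→3: 3={part,t=1,log=-}
step 13 deliver 2→1: —
step 14 deliver 3→1: —
step 15 deliver 4→2: —
step 16 propose(0,'q'): 0={coor,t=3,log=-}
step 17 deliver 0→1: 1={part,t=2,log=-}
step 18 deliver 1→0: —
step 19 deliver 0→3: 3={part,t=2,log=-}
step 20 deliver 3→0: —
step 21 deliver 2→1: —
step 22 propose(0,'p'): 0={coor,t=4,log=-}
step 23 deliver 4→2: —
step 24 deliver 2→0: —

empty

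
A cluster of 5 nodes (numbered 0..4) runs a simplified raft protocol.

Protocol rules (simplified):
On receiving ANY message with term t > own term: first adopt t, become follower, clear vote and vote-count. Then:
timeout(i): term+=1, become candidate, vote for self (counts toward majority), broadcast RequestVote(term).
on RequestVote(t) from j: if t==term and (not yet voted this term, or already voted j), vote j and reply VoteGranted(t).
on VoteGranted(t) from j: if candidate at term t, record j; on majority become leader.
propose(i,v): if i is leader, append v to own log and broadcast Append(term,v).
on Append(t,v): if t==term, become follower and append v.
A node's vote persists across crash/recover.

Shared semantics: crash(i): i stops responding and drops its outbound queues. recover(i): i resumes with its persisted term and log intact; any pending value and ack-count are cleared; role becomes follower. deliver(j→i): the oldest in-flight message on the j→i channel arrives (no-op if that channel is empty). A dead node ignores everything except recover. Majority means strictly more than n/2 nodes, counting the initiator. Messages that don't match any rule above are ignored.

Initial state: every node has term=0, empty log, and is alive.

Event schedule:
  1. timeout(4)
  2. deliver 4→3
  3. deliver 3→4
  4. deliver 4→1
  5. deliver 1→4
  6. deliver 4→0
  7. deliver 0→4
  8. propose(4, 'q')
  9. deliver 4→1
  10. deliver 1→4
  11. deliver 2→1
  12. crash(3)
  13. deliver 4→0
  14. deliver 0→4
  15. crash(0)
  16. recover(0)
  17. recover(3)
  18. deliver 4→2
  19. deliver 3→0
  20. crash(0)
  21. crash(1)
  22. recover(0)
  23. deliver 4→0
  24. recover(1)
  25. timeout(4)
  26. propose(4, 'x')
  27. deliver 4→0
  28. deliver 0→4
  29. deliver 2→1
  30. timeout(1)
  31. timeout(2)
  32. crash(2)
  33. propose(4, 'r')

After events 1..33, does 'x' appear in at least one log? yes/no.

1. timeout(4):  <4:cand t1 ->
2. deliver 4→3:  <3:foll t1 ->
3. deliver 3→4:  nop
4. deliver 4→1:  <1:foll t1 ->
5. deliver 1→4:  <4:lead t1 ->
6. deliver 4→0:  <0:foll t1 ->
7. deliver 0→4:  nop
8. propose(4,'q'):  <4:lead t1 q>
9. deliver 4→1:  <1:foll t1 q>
10. deliver 1→4:  nop
11. deliver 2→1:  nop
12. crash(3):  <3:✗foll t1 ->
13. deliver 4→0:  <0:foll t1 q>
14. deliver 0→4:  nop
15. crash(0):  <0:✗foll t1 q>
16. recover(0):  <0:foll t1 q>
17. recover(3):  <3:foll t1 ->
18. deliver 4→2:  <2:foll t1 ->
19. deliver 3→0:  nop
20. crash(0):  <0:✗foll t1 q>
21. crash(1):  <1:✗foll t1 q>
22. recover(0):  <0:foll t1 q>
23. deliver 4→0:  nop
24. recover(1):  <1:foll t1 q>
25. timeout(4):  <4:cand t2 q>
26. propose(4,'x'):  nop
27. deliver 4→0:  <0:foll t2 q>
28. deliver 0→4:  nop
29. deliver 2→1:  nop
30. timeout(1):  <1:cand t2 q>
31. timeout(2):  <2:cand t2 ->
32. crash(2):  <2:✗cand t2 ->
33. propose(4,'r'):  nop

no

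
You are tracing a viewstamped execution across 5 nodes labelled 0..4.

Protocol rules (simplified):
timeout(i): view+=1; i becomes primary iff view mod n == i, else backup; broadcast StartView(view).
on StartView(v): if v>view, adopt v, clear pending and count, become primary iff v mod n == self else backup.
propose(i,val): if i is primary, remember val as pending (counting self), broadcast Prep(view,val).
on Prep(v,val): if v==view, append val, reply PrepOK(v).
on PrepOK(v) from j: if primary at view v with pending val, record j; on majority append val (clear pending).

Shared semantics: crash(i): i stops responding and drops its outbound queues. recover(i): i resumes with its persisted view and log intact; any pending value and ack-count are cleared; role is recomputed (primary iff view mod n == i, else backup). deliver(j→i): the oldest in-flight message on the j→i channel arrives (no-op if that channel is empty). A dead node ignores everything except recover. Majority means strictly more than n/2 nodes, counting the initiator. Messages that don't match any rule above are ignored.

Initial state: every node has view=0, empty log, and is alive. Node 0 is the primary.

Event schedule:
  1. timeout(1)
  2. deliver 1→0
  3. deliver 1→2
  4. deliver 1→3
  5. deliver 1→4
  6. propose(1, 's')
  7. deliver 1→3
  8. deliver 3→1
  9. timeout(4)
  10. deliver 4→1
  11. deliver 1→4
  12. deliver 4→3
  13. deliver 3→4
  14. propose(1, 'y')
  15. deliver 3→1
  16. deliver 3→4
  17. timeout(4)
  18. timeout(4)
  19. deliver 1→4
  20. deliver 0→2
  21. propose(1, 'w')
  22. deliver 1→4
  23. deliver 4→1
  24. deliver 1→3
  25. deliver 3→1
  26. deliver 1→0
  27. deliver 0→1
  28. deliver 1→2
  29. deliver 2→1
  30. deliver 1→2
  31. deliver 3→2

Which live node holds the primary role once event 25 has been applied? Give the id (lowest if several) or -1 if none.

after 1 — timeout(1): n1:prim/v1/[-]
after 2 — deliver 1→0: n0:back/v1/[-]
after 3 — deliver 1→2: n2:back/v1/[-]
after 4 — deliver 1→3: n3:back/v1/[-]
after 5 — deliver 1→4: n4:back/v1/[-]
after 6 — propose(1,'s'): ·
after 7 — deliver 1→3: n3:back/v1/[s]
after 8 — deliver 3→1: ·
after 9 — timeout(4): n4:back/v2/[-]
after 10 — deliver 4→1: n1:back/v2/[-]
after 11 — deliver 1→4: ·
after 12 — deliver 4→3: n3:back/v2/[s]
after 13 — deliver 3→4: ·
after 14 — propose(1,'y'): ·
after 15 — deliver 3→1: ·
after 16 — deliver 3→4: ·
after 17 — timeout(4): n4:back/v3/[-]
after 18 — timeout(4): n4:prim/v4/[-]
after 19 — deliver 1→4: ·
after 20 — deliver 0→2: ·
after 21 — propose(1,'w'): ·
after 22 — deliver 1→4: ·
after 23 — deliver 4→1: n1:back/v3/[-]
after 24 — deliver 1→3: ·
after 25 — deliver 3→1: ·

4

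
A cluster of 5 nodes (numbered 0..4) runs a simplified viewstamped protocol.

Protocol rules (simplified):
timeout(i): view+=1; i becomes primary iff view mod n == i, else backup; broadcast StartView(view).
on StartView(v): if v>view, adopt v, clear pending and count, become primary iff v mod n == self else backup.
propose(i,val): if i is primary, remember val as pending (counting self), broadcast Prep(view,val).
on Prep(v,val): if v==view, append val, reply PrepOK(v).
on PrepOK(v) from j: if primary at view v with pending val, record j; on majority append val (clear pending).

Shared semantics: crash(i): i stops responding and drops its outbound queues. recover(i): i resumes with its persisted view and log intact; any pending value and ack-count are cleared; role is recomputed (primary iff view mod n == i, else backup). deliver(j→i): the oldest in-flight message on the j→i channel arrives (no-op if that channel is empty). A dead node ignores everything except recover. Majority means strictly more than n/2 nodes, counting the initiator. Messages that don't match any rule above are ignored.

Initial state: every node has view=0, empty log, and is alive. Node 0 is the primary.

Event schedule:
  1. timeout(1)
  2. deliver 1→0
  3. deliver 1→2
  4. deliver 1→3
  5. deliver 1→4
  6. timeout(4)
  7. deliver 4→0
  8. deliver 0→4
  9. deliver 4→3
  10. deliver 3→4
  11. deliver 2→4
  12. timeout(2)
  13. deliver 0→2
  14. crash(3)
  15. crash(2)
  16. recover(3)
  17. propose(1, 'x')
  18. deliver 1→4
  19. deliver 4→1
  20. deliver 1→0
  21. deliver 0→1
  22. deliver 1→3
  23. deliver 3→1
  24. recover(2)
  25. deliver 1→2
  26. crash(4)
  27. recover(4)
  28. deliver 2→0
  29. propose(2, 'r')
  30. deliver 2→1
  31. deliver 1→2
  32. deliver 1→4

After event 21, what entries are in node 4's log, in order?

empty

1. timeout(1):  <1:prim v1 ->
2. deliver 1→0:  <0:back v1 ->
3. deliver 1→2:  <2:back v1 ->
4. deliver 1→3:  <3:back v1 ->
5. deliver 1→4:  <4:back v1 ->
6. timeout(4):  <4:back v2 ->
7. deliver 4→0:  <0:back v2 ->
8. deliver 0→4:  nop
9. deliver 4→3:  <3:back v2 ->
10. deliver 3→4:  nop
11. deliver 2→4:  nop
12. timeout(2):  <2:prim v2 ->
13. deliver 0→2:  nop
14. crash(3):  <3:✗back v2 ->
15. crash(2):  <2:✗prim v2 ->
16. recover(3):  <3:back v2 ->
17. propose(1,'x'):  nop
18. deliver 1→4:  nop
19. deliver 4→1:  <1:back v2 ->
20. deliver 1→0:  nop
21. deliver 0→1:  nop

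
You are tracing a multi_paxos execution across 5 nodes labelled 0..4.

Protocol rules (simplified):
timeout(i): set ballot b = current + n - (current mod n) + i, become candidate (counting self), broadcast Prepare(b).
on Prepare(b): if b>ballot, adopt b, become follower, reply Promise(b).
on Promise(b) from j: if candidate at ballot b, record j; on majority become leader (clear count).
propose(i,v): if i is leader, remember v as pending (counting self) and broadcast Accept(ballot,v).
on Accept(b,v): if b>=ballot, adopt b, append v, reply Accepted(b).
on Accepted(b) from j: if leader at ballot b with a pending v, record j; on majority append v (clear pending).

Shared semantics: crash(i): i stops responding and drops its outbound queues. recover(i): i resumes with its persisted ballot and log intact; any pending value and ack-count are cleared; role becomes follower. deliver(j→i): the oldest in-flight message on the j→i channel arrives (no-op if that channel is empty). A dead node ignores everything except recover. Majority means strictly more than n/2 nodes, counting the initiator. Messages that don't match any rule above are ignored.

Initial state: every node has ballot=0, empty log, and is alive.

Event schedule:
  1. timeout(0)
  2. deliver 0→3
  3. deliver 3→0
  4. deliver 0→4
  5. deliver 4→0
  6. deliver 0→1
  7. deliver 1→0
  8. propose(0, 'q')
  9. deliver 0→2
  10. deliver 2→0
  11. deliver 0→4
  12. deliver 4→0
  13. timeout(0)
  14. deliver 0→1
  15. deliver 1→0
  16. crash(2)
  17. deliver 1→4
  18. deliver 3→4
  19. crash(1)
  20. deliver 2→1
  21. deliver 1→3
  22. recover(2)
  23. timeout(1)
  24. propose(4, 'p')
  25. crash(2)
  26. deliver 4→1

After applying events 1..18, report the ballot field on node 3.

5

after 1 — timeout(0): n0:cand/b5/[-]
after 2 — deliver 0→3: n3:foll/b5/[-]
after 3 — deliver 3→0: ·
after 4 — deliver 0→4: n4:foll/b5/[-]
after 5 — deliver 4→0: n0:lead/b5/[-]
after 6 — deliver 0→1: n1:foll/b5/[-]
after 7 — deliver 1→0: ·
after 8 — propose(0,'q'): ·
after 9 — deliver 0→2: n2:foll/b5/[-]
after 10 — deliver 2→0: ·
after 11 — deliver 0→4: n4:foll/b5/[q]
after 12 — deliver 4→0: ·
after 13 — timeout(0): n0:cand/b10/[-]
after 14 — deliver 0→1: n1:foll/b5/[q]
after 15 — deliver 1→0: ·
after 16 — crash(2): n2:✗foll/b5/[-]
after 17 — deliver 1→4: ·
after 18 — deliver 3→4: ·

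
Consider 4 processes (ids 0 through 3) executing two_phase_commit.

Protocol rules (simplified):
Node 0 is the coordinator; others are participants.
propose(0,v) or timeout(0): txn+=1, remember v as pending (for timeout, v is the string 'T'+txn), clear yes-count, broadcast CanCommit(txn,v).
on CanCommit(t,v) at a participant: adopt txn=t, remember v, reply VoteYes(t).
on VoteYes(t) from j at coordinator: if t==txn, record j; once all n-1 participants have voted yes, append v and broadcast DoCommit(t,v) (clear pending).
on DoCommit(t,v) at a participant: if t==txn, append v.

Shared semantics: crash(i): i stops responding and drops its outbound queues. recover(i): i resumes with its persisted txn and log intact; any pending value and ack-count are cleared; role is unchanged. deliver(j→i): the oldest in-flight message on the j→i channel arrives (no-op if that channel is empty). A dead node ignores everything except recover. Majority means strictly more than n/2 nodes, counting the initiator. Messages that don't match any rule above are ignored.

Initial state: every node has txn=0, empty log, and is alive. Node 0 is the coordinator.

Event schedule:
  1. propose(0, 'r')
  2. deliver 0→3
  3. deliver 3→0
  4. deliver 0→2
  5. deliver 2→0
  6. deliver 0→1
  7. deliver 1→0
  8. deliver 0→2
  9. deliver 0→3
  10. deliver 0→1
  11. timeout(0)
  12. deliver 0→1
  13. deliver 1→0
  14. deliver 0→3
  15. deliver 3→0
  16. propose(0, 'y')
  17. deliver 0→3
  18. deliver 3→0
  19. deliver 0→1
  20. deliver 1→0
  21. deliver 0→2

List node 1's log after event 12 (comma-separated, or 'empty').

e1 propose(0,'r'): 0[coor,t=1,-]
e2 deliver 0→3: 3[part,t=1,-]
e3 deliver 3→0: ·
e4 deliver 0→2: 2[part,t=1,-]
e5 deliver 2→0: ·
e6 deliver 0→1: 1[part,t=1,-]
e7 deliver 1→0: 0[coor,t=1,r]
e8 deliver 0→2: 2[part,t=1,r]
e9 deliver 0→3: 3[part,t=1,r]
e10 deliver 0→1: 1[part,t=1,r]
e11 timeout(0): 0[coor,t=2,r]
e12 deliver 0→1: 1[part,t=2,r]

r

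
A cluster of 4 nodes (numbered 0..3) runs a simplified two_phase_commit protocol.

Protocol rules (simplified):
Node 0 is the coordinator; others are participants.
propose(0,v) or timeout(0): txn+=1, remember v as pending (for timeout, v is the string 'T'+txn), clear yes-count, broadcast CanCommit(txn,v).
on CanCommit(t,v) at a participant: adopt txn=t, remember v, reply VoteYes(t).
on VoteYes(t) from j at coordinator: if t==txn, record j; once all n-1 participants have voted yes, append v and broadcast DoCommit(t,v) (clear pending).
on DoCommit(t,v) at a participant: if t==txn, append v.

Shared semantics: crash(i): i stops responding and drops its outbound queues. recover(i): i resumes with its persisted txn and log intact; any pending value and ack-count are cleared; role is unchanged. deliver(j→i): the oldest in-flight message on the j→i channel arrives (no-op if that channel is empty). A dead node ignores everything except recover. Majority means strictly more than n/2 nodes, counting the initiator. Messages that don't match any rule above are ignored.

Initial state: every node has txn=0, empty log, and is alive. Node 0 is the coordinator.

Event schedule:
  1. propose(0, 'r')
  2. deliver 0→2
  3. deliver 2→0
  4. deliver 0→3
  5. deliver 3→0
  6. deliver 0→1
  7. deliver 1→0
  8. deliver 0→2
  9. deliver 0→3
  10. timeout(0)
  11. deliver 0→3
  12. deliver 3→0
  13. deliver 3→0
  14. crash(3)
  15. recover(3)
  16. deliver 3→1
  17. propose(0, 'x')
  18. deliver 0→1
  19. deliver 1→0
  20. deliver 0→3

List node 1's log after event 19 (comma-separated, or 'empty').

r

1. propose(0,'r'):  <0:coor t1 ->
2. deliver 0→2:  <2:part t1 ->
3. deliver 2→0:  nop
4. deliver 0→3:  <3:part t1 ->
5. deliver 3→0:  nop
6. deliver 0→1:  <1:part t1 ->
7. deliver 1→0:  <0:coor t1 r>
8. deliver 0→2:  <2:part t1 r>
9. deliver 0→3:  <3:part t1 r>
10. timeout(0):  <0:coor t2 r>
11. deliver 0→3:  <3:part t2 r>
12. deliver 3→0:  nop
13. deliver 3→0:  nop
14. crash(3):  <3:✗part t2 r>
15. recover(3):  <3:part t2 r>
16. deliver 3→1:  nop
17. propose(0,'x'):  <0:coor t3 r>
18. deliver 0→1:  <1:part t1 r>
19. deliver 1→0:  nop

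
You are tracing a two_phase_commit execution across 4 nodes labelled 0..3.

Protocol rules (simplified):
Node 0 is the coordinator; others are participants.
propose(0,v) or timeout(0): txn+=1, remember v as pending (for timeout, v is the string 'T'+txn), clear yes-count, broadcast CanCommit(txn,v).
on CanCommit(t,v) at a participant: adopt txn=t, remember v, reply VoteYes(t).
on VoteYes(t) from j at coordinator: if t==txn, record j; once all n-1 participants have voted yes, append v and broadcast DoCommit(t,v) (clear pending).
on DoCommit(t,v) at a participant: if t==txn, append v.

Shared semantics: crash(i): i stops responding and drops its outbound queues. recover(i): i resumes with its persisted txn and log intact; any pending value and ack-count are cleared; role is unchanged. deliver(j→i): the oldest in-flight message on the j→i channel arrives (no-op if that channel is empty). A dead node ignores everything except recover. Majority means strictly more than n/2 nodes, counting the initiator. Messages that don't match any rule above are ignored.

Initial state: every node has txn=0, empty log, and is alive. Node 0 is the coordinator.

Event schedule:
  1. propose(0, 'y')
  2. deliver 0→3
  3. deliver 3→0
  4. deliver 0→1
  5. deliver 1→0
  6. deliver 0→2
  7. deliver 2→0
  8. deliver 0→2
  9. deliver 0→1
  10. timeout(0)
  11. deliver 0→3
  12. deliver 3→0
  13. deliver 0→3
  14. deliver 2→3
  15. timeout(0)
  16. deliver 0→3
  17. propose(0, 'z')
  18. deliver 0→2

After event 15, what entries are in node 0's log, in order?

e1 propose(0,'y'): 0[coor,t=1,-]
e2 deliver 0→3: 3[part,t=1,-]
e3 deliver 3→0: ·
e4 deliver 0→1: 1[part,t=1,-]
e5 deliver 1→0: ·
e6 deliver 0→2: 2[part,t=1,-]
e7 deliver 2→0: 0[coor,t=1,y]
e8 deliver 0→2: 2[part,t=1,y]
e9 deliver 0→1: 1[part,t=1,y]
e10 timeout(0): 0[coor,t=2,y]
e11 deliver 0→3: 3[part,t=1,y]
e12 deliver 3→0: ·
e13 deliver 0→3: 3[part,t=2,y]
e14 deliver 2→3: ·
e15 timeout(0): 0[coor,t=3,y]

y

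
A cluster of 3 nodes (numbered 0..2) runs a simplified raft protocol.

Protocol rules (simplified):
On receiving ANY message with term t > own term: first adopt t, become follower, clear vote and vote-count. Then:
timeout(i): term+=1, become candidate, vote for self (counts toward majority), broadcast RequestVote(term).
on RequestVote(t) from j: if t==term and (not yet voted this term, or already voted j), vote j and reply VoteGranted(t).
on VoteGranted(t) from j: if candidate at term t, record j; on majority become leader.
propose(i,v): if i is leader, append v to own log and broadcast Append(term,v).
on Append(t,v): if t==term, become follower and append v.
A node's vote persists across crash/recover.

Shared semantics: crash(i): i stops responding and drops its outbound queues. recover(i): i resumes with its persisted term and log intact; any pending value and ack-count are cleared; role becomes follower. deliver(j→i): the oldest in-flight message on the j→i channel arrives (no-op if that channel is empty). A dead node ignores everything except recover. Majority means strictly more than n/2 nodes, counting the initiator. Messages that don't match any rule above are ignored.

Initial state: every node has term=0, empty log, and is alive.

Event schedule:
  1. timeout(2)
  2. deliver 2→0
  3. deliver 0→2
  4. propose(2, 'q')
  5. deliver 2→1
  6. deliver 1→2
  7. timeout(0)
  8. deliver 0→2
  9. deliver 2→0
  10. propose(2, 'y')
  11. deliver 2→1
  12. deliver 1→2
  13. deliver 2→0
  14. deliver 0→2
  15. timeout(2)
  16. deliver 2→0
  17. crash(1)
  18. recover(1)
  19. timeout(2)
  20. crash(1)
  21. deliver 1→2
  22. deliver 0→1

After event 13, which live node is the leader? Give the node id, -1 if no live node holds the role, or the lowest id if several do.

0

after 1 — timeout(2): n2:cand/t1/[-]
after 2 — deliver 2→0: n0:foll/t1/[-]
after 3 — deliver 0→2: n2:lead/t1/[-]
after 4 — propose(2,'q'): n2:lead/t1/[q]
after 5 — deliver 2→1: n1:foll/t1/[-]
after 6 — deliver 1→2: ·
after 7 — timeout(0): n0:cand/t2/[-]
after 8 — deliver 0→2: n2:foll/t2/[q]
after 9 — deliver 2→0: ·
after 10 — propose(2,'y'): ·
after 11 — deliver 2→1: n1:foll/t1/[q]
after 12 — deliver 1→2: ·
after 13 — deliver 2→0: n0:lead/t2/[-]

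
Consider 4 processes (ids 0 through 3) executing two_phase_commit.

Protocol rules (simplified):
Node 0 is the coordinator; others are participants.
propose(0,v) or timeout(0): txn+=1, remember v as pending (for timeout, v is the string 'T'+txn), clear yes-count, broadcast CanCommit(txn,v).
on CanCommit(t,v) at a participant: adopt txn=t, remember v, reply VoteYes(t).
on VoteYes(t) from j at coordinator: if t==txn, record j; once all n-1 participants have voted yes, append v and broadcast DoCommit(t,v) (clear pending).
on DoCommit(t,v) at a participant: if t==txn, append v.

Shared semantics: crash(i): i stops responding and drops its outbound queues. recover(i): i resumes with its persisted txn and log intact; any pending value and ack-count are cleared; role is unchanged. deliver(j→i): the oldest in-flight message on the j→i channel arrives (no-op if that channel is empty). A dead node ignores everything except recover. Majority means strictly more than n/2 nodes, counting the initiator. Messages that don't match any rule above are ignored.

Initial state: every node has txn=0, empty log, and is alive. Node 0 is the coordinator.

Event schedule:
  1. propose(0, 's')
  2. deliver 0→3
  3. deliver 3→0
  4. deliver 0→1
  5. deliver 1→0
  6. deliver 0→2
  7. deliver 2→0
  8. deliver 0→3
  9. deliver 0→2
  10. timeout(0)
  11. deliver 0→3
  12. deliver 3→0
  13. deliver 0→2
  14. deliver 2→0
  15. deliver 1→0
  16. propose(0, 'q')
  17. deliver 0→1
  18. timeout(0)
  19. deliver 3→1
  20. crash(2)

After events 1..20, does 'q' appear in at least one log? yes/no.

no

[1] propose(0,'s') → N0(coor t1 [-])
[2] deliver 0→3 → N3(part t1 [-])
[3] deliver 3→0 → ∅
[4] deliver 0→1 → N1(part t1 [-])
[5] deliver 1→0 → ∅
[6] deliver 0→2 → N2(part t1 [-])
[7] deliver 2→0 → N0(coor t1 [s])
[8] deliver 0→3 → N3(part t1 [s])
[9] deliver 0→2 → N2(part t1 [s])
[10] timeout(0) → N0(coor t2 [s])
[11] deliver 0→3 → N3(part t2 [s])
[12] deliver 3→0 → ∅
[13] deliver 0→2 → N2(part t2 [s])
[14] deliver 2→0 → ∅
[15] deliver 1→0 → ∅
[16] propose(0,'q') → N0(coor t3 [s])
[17] deliver 0→1 → N1(part t1 [s])
[18] timeout(0) → N0(coor t4 [s])
[19] deliver 3→1 → ∅
[20] crash(2) → N2(✗part t2 [s])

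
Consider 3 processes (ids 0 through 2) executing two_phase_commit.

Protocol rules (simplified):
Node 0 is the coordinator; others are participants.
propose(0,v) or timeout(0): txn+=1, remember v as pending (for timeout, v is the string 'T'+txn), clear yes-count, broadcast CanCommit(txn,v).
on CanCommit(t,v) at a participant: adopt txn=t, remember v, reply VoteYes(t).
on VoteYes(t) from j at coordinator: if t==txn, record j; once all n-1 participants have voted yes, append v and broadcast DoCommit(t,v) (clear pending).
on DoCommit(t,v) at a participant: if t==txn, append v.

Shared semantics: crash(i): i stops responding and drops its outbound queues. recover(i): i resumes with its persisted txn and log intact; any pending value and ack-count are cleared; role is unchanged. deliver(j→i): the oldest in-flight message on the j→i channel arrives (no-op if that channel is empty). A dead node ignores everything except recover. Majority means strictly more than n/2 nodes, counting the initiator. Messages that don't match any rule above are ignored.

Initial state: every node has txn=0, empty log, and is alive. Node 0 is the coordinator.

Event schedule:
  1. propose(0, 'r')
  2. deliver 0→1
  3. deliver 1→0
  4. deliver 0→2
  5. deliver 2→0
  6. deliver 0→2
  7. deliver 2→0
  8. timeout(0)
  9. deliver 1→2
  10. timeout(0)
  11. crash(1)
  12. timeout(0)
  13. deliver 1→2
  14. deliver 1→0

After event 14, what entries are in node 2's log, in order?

step 1 propose(0,'r'): 0={coor,t=1,log=-}
step 2 deliver 0→1: 1={part,t=1,log=-}
step 3 deliver 1→0: —
step 4 deliver 0→2: 2={part,t=1,log=-}
step 5 deliver 2→0: 0={coor,t=1,log=r}
step 6 deliver 0→2: 2={part,t=1,log=r}
step 7 deliver 2→0: —
step 8 timeout(0): 0={coor,t=2,log=r}
step 9 deliver 1→2: —
step 10 timeout(0): 0={coor,t=3,log=r}
step 11 crash(1): 1={✗part,t=1,log=-}
step 12 timeout(0): 0={coor,t=4,log=r}
step 13 deliver 1→2: —
step 14 deliver 1→0: —

r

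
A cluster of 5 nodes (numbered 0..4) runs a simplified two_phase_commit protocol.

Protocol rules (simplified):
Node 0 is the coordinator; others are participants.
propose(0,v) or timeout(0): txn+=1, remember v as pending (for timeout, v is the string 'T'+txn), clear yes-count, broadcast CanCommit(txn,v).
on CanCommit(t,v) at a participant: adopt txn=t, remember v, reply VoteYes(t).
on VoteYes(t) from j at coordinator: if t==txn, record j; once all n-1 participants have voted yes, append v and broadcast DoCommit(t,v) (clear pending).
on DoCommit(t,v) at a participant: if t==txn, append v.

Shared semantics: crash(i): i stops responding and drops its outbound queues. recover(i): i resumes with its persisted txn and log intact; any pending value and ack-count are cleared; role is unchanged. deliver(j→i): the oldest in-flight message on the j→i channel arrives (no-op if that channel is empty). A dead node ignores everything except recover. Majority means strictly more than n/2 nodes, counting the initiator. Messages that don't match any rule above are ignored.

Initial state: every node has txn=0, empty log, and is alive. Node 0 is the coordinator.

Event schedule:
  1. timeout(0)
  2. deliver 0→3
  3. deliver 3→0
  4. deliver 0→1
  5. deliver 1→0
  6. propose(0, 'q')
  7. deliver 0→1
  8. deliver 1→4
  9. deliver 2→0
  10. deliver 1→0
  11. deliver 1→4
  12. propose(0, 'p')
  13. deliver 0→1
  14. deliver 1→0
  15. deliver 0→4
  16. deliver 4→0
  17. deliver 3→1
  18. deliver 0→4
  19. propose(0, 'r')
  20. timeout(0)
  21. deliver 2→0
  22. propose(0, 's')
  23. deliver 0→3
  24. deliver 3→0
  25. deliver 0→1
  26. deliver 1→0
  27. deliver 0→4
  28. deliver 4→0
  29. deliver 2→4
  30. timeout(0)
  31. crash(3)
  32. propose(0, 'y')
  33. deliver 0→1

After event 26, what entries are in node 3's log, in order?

[1] timeout(0) → N0(coor t1 [-])
[2] deliver 0→3 → N3(part t1 [-])
[3] deliver 3→0 → ∅
[4] deliver 0→1 → N1(part t1 [-])
[5] deliver 1→0 → ∅
[6] propose(0,'q') → N0(coor t2 [-])
[7] deliver 0→1 → N1(part t2 [-])
[8] deliver 1→4 → ∅
[9] deliver 2→0 → ∅
[10] deliver 1→0 → ∅
[11] deliver 1→4 → ∅
[12] propose(0,'p') → N0(coor t3 [-])
[13] deliver 0→1 → N1(part t3 [-])
[14] deliver 1→0 → ∅
[15] deliver 0→4 → N4(part t1 [-])
[16] deliver 4→0 → ∅
[17] deliver 3→1 → ∅
[18] deliver 0→4 → N4(part t2 [-])
[19] propose(0,'r') → N0(coor t4 [-])
[20] timeout(0) → N0(coor t5 [-])
[21] deliver 2→0 → ∅
[22] propose(0,'s') → N0(coor t6 [-])
[23] deliver 0→3 → N3(part t2 [-])
[24] deliver 3→0 → ∅
[25] deliver 0→1 → N1(part t4 [-])
[26] deliver 1→0 → ∅

empty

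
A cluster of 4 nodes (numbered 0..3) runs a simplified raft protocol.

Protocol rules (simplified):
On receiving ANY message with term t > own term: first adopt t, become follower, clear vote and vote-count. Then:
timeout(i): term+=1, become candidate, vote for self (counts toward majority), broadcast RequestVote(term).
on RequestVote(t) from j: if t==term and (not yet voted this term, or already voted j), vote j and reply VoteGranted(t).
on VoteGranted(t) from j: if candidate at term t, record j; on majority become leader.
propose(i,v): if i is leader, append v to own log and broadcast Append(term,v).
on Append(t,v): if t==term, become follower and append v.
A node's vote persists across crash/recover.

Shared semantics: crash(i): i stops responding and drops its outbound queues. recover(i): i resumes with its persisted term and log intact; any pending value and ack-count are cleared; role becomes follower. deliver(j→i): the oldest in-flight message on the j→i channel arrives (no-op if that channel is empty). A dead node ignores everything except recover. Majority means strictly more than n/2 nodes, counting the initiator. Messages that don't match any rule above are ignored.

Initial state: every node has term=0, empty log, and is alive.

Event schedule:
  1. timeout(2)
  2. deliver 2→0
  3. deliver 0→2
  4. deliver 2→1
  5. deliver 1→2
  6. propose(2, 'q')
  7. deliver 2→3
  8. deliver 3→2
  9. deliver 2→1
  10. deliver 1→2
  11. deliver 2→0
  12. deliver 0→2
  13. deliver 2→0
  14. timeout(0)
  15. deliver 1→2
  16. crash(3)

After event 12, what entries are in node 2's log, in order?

q

1. timeout(2):  <2:cand t1 ->
2. deliver 2→0:  <0:foll t1 ->
3. deliver 0→2:  nop
4. deliver 2→1:  <1:foll t1 ->
5. deliver 1→2:  <2:lead t1 ->
6. propose(2,'q'):  <2:lead t1 q>
7. deliver 2→3:  <3:foll t1 ->
8. deliver 3→2:  nop
9. deliver 2→1:  <1:foll t1 q>
10. deliver 1→2:  nop
11. deliver 2→0:  <0:foll t1 q>
12. deliver 0→2:  nop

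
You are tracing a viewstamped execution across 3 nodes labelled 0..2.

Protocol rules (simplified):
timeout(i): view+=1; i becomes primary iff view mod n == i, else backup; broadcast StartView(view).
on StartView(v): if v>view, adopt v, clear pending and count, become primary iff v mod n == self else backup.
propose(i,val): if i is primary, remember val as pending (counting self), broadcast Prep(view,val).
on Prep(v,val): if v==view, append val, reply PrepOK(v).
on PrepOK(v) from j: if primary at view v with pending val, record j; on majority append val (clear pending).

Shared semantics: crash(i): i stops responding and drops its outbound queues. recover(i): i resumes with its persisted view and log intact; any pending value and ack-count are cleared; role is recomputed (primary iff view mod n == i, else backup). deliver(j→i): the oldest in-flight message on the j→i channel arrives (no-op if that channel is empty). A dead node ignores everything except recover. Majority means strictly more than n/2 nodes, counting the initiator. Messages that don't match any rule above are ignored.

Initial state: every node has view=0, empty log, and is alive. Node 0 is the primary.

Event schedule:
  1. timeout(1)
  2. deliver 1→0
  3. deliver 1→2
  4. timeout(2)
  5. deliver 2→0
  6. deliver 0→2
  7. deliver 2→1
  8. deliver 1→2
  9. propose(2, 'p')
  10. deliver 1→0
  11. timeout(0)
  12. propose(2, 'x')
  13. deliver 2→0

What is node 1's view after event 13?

2

step 1 timeout(1): 1={prim,v=1,log=-}
step 2 deliver 1→0: 0={back,v=1,log=-}
step 3 deliver 1→2: 2={back,v=1,log=-}
step 4 timeout(2): 2={prim,v=2,log=-}
step 5 deliver 2→0: 0={back,v=2,log=-}
step 6 deliver 0→2: —
step 7 deliver 2→1: 1={back,v=2,log=-}
step 8 deliver 1→2: —
step 9 propose(2,'p'): —
step 10 deliver 1→0: —
step 11 timeout(0): 0={prim,v=3,log=-}
step 12 propose(2,'x'): —
step 13 deliver 2→0: —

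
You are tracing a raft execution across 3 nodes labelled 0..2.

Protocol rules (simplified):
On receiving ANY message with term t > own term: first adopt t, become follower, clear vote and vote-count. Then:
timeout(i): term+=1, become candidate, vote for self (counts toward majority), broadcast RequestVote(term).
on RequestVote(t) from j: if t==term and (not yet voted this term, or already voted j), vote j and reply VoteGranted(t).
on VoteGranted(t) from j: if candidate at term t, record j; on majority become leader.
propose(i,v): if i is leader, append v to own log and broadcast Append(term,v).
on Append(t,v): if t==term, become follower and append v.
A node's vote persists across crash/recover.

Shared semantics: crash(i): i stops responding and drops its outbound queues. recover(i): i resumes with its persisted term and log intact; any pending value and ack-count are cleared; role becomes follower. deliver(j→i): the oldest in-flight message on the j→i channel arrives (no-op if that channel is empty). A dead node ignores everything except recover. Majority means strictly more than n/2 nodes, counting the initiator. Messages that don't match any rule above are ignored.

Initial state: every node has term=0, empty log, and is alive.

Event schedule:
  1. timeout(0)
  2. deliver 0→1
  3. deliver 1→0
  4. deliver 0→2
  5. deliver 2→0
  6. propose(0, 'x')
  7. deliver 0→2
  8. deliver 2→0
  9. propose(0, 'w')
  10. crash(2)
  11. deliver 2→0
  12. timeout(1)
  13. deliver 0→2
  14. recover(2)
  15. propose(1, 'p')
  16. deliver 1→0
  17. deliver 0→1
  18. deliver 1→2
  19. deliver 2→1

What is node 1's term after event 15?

2

step 1 timeout(0): 0={cand,t=1,log=-}
step 2 deliver 0→1: 1={foll,t=1,log=-}
step 3 deliver 1→0: 0={lead,t=1,log=-}
step 4 deliver 0→2: 2={foll,t=1,log=-}
step 5 deliver 2→0: —
step 6 propose(0,'x'): 0={lead,t=1,log=x}
step 7 deliver 0→2: 2={foll,t=1,log=x}
step 8 deliver 2→0: —
step 9 propose(0,'w'): 0={lead,t=1,log=x,w}
step 10 crash(2): 2={✗foll,t=1,log=x}
step 11 deliver 2→0: —
step 12 timeout(1): 1={cand,t=2,log=-}
step 13 deliver 0→2: —
step 14 recover(2): 2={foll,t=1,log=x}
step 15 propose(1,'p'): —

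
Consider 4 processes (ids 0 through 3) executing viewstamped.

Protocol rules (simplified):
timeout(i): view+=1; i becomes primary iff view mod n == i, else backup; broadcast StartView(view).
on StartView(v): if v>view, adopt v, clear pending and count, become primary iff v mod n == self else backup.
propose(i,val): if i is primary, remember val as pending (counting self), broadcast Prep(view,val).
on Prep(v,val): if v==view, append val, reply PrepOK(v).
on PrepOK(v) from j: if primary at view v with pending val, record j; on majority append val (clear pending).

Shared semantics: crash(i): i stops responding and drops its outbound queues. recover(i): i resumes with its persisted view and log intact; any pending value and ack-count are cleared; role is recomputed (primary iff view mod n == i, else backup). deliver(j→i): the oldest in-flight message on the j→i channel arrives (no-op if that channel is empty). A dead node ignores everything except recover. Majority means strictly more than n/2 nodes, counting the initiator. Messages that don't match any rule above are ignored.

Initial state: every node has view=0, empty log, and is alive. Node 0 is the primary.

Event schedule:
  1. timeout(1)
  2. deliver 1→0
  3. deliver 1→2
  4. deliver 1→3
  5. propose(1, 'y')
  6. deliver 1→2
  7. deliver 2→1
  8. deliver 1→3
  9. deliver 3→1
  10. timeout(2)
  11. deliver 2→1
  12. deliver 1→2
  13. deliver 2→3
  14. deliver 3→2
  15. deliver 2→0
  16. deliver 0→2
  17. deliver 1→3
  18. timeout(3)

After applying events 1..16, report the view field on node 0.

step 1 timeout(1): 1={prim,v=1,log=-}
step 2 deliver 1→0: 0={back,v=1,log=-}
step 3 deliver 1→2: 2={back,v=1,log=-}
step 4 deliver 1→3: 3={back,v=1,log=-}
step 5 propose(1,'y'): —
step 6 deliver 1→2: 2={back,v=1,log=y}
step 7 deliver 2→1: —
step 8 deliver 1→3: 3={back,v=1,log=y}
step 9 deliver 3→1: 1={prim,v=1,log=y}
step 10 timeout(2): 2={prim,v=2,log=y}
step 11 deliver 2→1: 1={back,v=2,log=y}
step 12 deliver 1→2: —
step 13 deliver 2→3: 3={back,v=2,log=y}
step 14 deliver 3→2: —
step 15 deliver 2→0: 0={back,v=2,log=-}
step 16 deliver 0→2: —

2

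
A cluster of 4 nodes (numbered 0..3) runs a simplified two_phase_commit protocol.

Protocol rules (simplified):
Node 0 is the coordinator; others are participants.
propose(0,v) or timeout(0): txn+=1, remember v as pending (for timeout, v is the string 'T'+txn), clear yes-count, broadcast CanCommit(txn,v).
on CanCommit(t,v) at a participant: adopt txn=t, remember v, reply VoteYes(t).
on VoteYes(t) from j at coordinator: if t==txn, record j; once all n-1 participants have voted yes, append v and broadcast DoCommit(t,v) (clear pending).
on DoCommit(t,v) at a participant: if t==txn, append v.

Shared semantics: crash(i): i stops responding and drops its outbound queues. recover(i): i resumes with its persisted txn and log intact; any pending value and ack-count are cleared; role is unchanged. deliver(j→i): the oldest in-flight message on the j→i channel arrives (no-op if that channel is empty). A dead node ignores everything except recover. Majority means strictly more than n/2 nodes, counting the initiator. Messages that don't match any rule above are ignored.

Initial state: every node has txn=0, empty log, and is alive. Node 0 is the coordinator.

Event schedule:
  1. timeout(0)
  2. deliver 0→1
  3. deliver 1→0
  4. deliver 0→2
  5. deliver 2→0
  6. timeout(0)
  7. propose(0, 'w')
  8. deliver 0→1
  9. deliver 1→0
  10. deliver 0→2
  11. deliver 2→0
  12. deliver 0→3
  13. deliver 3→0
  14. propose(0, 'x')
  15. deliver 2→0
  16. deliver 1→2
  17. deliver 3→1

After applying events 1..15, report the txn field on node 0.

4

1. timeout(0):  <0:coor t1 ->
2. deliver 0→1:  <1:part t1 ->
3. deliver 1→0:  nop
4. deliver 0→2:  <2:part t1 ->
5. deliver 2→0:  nop
6. timeout(0):  <0:coor t2 ->
7. propose(0,'w'):  <0:coor t3 ->
8. deliver 0→1:  <1:part t2 ->
9. deliver 1→0:  nop
10. deliver 0→2:  <2:part t2 ->
11. deliver 2→0:  nop
12. deliver 0→3:  <3:part t1 ->
13. deliver 3→0:  nop
14. propose(0,'x'):  <0:coor t4 ->
15. deliver 2→0:  nop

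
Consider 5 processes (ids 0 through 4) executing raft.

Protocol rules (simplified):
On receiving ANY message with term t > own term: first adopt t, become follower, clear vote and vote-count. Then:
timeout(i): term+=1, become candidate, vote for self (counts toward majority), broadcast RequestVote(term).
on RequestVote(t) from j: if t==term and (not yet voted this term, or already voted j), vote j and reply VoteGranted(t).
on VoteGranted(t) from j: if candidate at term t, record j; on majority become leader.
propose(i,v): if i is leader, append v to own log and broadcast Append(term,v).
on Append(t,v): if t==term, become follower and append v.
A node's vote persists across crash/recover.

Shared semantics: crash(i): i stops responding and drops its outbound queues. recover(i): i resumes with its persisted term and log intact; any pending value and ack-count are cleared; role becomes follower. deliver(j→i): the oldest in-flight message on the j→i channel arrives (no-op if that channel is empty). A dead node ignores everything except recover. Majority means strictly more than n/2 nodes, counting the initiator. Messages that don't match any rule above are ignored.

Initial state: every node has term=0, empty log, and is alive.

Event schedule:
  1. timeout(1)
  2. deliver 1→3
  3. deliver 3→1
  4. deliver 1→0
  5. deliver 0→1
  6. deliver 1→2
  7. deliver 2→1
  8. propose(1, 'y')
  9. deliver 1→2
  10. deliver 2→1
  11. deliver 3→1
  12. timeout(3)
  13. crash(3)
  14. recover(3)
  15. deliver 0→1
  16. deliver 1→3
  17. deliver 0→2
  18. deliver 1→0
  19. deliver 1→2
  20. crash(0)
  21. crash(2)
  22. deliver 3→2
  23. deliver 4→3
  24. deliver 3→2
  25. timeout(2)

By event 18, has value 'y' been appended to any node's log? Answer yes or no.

[1] timeout(1) → N1(cand t1 [-])
[2] deliver 1→3 → N3(foll t1 [-])
[3] deliver 3→1 → ∅
[4] deliver 1→0 → N0(foll t1 [-])
[5] deliver 0→1 → N1(lead t1 [-])
[6] deliver 1→2 → N2(foll t1 [-])
[7] deliver 2→1 → ∅
[8] propose(1,'y') → N1(lead t1 [y])
[9] deliver 1→2 → N2(foll t1 [y])
[10] deliver 2→1 → ∅
[11] deliver 3→1 → ∅
[12] timeout(3) → N3(cand t2 [-])
[13] crash(3) → N3(✗cand t2 [-])
[14] recover(3) → N3(foll t2 [-])
[15] deliver 0→1 → ∅
[16] deliver 1→3 → ∅
[17] deliver 0→2 → ∅
[18] deliver 1→0 → N0(foll t1 [y])

yes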